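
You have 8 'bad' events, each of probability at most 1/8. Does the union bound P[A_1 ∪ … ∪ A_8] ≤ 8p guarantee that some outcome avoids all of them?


Union bound: P[∪_{i=1}^{8} A_i] ≤ Σ_i P[A_i] ≤ 8·p = 8·(1/8) = 1.
Numerically: 1 ≈ 1.0000000.
Is 1 < 1? NO.
Since the bound 1 is ≥ 1, the union bound is uninformative here; it does NOT by itself certify existence.

8·p = 1 ≈ 1.0000000; existence NOT certified by the union bound.


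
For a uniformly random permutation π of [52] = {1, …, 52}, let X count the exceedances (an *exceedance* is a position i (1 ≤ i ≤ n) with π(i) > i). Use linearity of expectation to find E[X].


Write X = Σ_{i=1}^{52} X_i, where X_i = 1_{π(i) > i}.
For each fixed i, π(i) is uniform over {1, …, 52} (marginal of a uniform permutation), so P[π(i) > i] = (n − i)/n. Summing: Σ_{i=1}^{52} (n − i)/n = (0 + 1 + … + 51)/52 = 52(52 − 1)/(2·52) = (52 − 1)/2.
Hence E[X] = Σ_{i=1}^{52} (52 − i)/52 = 51/2 ≈ 25.500000.

E[X] = 51/2 = 25.500000.


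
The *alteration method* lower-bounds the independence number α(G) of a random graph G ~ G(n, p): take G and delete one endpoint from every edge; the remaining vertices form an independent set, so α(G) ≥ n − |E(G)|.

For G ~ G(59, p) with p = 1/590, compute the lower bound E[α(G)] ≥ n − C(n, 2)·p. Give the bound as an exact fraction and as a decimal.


E[|E(G)|] = C(59, 2)·p = 1711 · (1/590) = 29/10.
E[α(G)] ≥ n − E[|E(G)|] = 59 − 29/10 = 561/10.
Numerically: ≈ 56.100000.
(This is only a lower bound; the true E[α(G)] may be larger.)

E[α(G)] ≥ 561/10 ≈ 56.100000.


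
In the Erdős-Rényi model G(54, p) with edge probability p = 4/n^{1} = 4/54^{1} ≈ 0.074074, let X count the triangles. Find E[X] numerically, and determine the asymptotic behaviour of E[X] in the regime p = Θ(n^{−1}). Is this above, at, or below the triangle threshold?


Number of potential triangles: C(54, 3) = 24804.
Each occurs with probability p³ ≈ (0.074074)³ ≈ 4.0644211e-04.
By linearity: E[X] = C(54, 3)·p³ ≈ 24804 · 4.0644211e-04 ≈ 10.08139.
Here α = 1, so p = 4/n is exactly at the triangle threshold p ~ 1/n. Asymptotically E[X] → c³/6 = 4³/6 = 32/3 ≈ 10.66667, a bounded constant. In this regime the triangle count is asymptotically Poisson(c³/6).

E[X] ≈ 10.08139; in regime p = Θ(1/n^{1}) E[X] stays bounded (at the triangle threshold p ~ 1/n).


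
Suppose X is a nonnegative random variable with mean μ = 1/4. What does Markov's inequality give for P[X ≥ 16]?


μ = E[X] = 1/4, a = 16.
Markov: P[X ≥ 16] ≤ μ/a = (1/4)/16 = 1/64.
Numerically: ≈ 0.015625.
(Since a = 16 > μ = 0.250000, the bound 1/64 is < 1 and informative.)

P[X ≥ 16] ≤ 1/64 ≈ 0.015625.


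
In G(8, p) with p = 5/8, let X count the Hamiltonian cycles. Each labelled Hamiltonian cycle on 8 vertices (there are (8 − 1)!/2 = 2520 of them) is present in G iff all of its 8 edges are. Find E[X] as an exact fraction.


K_8 has (8 − 1)!/2 = 2520 labelled Hamiltonian cycles.
For each such Hamiltonian cycle H, let X_H = 1 if all 8 edges of H are present in G. Then P[X_H = 1] = p^{8} = (5/8)^{8} = 390625/16777216.
By linearity of expectation: E[X] = Σ_H E[X_H] = 2520 · p^{8} = 2520 · 390625/16777216 = 123046875/2097152.
Numerically: E[X] ≈ 58.67.

E[X] = 2520 · (5/8)^{8} = 123046875/2097152 ≈ 58.67.


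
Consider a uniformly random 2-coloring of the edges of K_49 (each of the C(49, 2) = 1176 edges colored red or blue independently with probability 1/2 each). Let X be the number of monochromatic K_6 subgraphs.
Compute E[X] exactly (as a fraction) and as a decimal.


Let X = Σ_S X_S over the C(49, 6) = 13983816 subsets S of size 6, where X_S = 1 if the K_6 on S is monochromatic.
For a fixed S, the K_6 on S has C(6, 2) = 15 edges. P[all 15 edges red] = (1/2)^15, and likewise for blue, so P[monochromatic] = 2·(1/2)^15 = 2^{1 − 15} = 1/16384.
Summing: E[X] = C(49, 6) · 2^{1 − 15} = 13983816 · 1/16384 = 1747977/2048.
Numerically: E[X] ≈ 853.504395.

E[X] = C(49,6)·2^(1−C(6,2)) = 1747977/2048 ≈ 853.504395.


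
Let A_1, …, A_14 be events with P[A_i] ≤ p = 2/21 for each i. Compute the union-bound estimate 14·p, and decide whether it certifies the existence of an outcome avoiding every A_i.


Union bound: P[∪_{i=1}^{14} A_i] ≤ Σ_i P[A_i] ≤ 14·p = 14·(2/21) = 4/3.
Numerically: 4/3 ≈ 1.3333.
Is 4/3 < 1? NO.
Since the bound 4/3 is ≥ 1, the union bound is uninformative here; it does NOT by itself certify existence.

14·p = 4/3 ≈ 1.3333; existence NOT certified by the union bound.


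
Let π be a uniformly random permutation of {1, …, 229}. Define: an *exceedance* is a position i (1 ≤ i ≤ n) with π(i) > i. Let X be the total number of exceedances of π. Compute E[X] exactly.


Write X = Σ_{i=1}^{229} X_i, where X_i = 1_{π(i) > i}.
For each fixed i, π(i) is uniform over {1, …, 229} (marginal of a uniform permutation), so P[π(i) > i] = (n − i)/n. Summing: Σ_{i=1}^{229} (n − i)/n = (0 + 1 + … + 228)/229 = 229(229 − 1)/(2·229) = (229 − 1)/2.
Hence E[X] = Σ_{i=1}^{229} (229 − i)/229 = 114 ≈ 114.00000.

E[X] = 114 = 114.00000.


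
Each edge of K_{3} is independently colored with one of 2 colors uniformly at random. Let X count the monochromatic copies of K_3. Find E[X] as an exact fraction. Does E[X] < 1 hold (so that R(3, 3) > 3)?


E[X] = C(3, 3) · 2^{1 − 3} = 1 · 2^{−2} = 1/4.
As a reduced fraction: E[X] = 1/4 ≈ 0.25000.
Is E[X] < 1? YES.
Since E[X] < 1, there exists a 2-coloring of K_{3} with no monochromatic K_3; hence R(3, 3) > 3.

E[X] = 1/4 ≈ 0.25000; E[X] < 1, so R(3, 3) > 3.


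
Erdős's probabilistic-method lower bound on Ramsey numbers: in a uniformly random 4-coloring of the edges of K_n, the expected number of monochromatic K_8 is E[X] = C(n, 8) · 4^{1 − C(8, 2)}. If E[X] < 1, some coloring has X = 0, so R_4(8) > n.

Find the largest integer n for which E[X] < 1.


We need C(n, 8) · 4^{1 − 28} < 1, i.e. C(n, 8) < 4^{28 − 1} = 18014398509481984.
Check values of n near the boundary:
  n = 402: C(402, 8) = 15770615726749950; 15770615726749950 < 18014398509481984? YES
  n = 403: C(403, 8) = 16090020602228430; 16090020602228430 < 18014398509481984? YES
  n = 404: C(404, 8) = 16415071523485570; 16415071523485570 < 18014398509481984? YES
  n = 405: C(405, 8) = 16745853821188050; 16745853821188050 < 18014398509481984? YES
  n = 406: C(406, 8) = 17082453897995850; 17082453897995850 < 18014398509481984? YES
  n = 407: C(407, 8) = 17424959239309050; 17424959239309050 < 18014398509481984? YES
  n = 408: C(408, 8) = 17773458424095231; 17773458424095231 < 18014398509481984? YES
  n = 409: C(409, 8) = 18128041135797879; 18128041135797879 < 18014398509481984? NO
  n = 410: C(410, 8) = 18488798173326195; 18488798173326195 < 18014398509481984? NO
The largest n with C(n, 8) < 18014398509481984 is n = 408 (where E[X] = 17773458424095231/18014398509481984 ≈ 0.987). Hence R_4(8) > 408, i.e. R_4(8) ≥ 409.

Largest n = 408; hence R_4(8) > 408.


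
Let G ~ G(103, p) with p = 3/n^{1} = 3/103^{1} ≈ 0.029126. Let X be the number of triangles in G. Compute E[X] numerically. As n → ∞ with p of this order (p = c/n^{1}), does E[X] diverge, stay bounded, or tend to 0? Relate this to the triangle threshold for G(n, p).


Number of potential triangles: C(103, 3) = 176851.
Each occurs with probability p³ ≈ (0.029126)³ ≈ 2.4708825e-05.
By linearity: E[X] = C(103, 3)·p³ ≈ 176851 · 2.4708825e-05 ≈ 4.36978.
Here α = 1, so p = 3/n is exactly at the triangle threshold p ~ 1/n. Asymptotically E[X] → c³/6 = 3³/6 = 9/2 ≈ 4.50000, a bounded constant. In this regime the triangle count is asymptotically Poisson(c³/6).

E[X] ≈ 4.36978; in regime p = Θ(1/n^{1}) E[X] stays bounded (at the triangle threshold p ~ 1/n).


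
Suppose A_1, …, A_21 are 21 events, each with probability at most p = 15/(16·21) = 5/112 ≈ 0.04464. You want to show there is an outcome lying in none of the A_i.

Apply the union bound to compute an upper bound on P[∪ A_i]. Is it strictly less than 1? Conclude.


Union bound: P[∪_{i=1}^{21} A_i] ≤ Σ_i P[A_i] ≤ 21·p = 21·(5/112) = 15/16.
Numerically: 15/16 ≈ 0.93750.
Is 15/16 < 1? YES.
Since P[∪ A_i] ≤ 15/16 < 1, the complement has P[∩ A_i^c] ≥ 1 − 15/16 = 1/16 > 0, so some outcome avoids every A_i.

21·p = 15/16 ≈ 0.93750; existence CERTIFIED by the union bound.


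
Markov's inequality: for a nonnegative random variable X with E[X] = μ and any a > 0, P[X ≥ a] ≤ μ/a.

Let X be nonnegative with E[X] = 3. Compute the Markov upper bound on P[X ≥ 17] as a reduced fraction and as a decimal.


μ = E[X] = 3, a = 17.
Markov: P[X ≥ 17] ≤ μ/a = (3)/17 = 3/17.
Numerically: ≈ 0.176471.
(Since a = 17 > μ = 3.000000, the bound 3/17 is < 1 and informative.)

P[X ≥ 17] ≤ 3/17 ≈ 0.176471.


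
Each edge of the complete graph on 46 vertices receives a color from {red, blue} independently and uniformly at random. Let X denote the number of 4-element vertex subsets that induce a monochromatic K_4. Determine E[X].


Let X = Σ_S X_S over the C(46, 4) = 163185 subsets S of size 4, where X_S = 1 if the K_4 on S is monochromatic.
For a fixed S, the K_4 on S has C(4, 2) = 6 edges. P[all 6 edges red] = (1/2)^6, and likewise for blue, so P[monochromatic] = 2·(1/2)^6 = 2^{1 − 6} = 1/32.
Summing: E[X] = C(46, 4) · 2^{1 − 6} = 163185 · 1/32 = 163185/32.
Numerically: E[X] ≈ 5099.531.

E[X] = C(46,4)·2^(1−C(4,2)) = 163185/32 ≈ 5099.531.


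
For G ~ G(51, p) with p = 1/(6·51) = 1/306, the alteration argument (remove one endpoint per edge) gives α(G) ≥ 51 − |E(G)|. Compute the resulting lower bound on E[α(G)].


E[|E(G)|] = C(51, 2)·p = 1275 · (1/306) = 25/6.
E[α(G)] ≥ n − E[|E(G)|] = 51 − 25/6 = 281/6.
Numerically: ≈ 46.8333.
(This is only a lower bound; the true E[α(G)] may be larger.)

E[α(G)] ≥ 281/6 ≈ 46.8333.


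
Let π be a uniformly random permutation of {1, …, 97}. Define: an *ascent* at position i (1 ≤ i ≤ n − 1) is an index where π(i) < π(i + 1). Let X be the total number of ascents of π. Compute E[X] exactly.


Write X = Σ X_I over i = 1, …, 96, with X_I the indicator of one ascent.
There are 96 indicators.
For each fixed i, the pair (π(i), π(i+1)) is a uniformly random ordered pair of distinct values from {1, …, 97}; by symmetry P[π(i) < π(i+1)] = 1/2.
By linearity: E[X] = 96 · (1/2) = (97 − 1) · (1/2) = 48 ≈ 48.0000.

E[X] = 48 = 48.0000.


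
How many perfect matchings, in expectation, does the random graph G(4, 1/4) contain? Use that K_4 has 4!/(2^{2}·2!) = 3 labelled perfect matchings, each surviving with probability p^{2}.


K_4 has 4!/(2^{2}·2!) = 3 labelled perfect matchings.
For each such perfect matching H, let X_H = 1 if all 2 edges of H are present in G. Then P[X_H = 1] = p^{2} = (1/4)^{2} = 1/16.
By linearity: E[X] = Σ_H E[X_H] = 3 · p^{2} = 3 · 1/16 = 3/16.
Numerically: E[X] ≈ 0.1875.

E[X] = 3 · (1/4)^{2} = 3/16 ≈ 0.1875.


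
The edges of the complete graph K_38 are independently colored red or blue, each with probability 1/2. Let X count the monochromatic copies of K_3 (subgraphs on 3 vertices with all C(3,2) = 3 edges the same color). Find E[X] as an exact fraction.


Let X = Σ_S X_S over the C(38, 3) = 8436 subsets S of size 3, where X_S = 1 if the K_3 on S is monochromatic.
For a fixed S, the K_3 on S has C(3, 2) = 3 edges. P[all 3 edges red] = (1/2)^3, and likewise for blue, so P[monochromatic] = 2·(1/2)^3 = 2^{1 − 3} = 1/4.
By linearity: E[X] = C(38, 3) · 2^{1 − 3} = 8436 · 1/4 = 2109.
Numerically: E[X] ≈ 2109.000000.

E[X] = C(38,3)·2^(1−C(3,2)) = 2109 ≈ 2109.000000.


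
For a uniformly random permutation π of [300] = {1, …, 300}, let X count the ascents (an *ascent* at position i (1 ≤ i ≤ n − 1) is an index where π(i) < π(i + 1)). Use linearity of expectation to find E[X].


Write X = Σ X_I over i = 1, …, 299, with X_I the indicator of one ascent.
There are 299 indicators.
For each fixed i, the pair (π(i), π(i+1)) is a uniformly random ordered pair of distinct values from {1, …, 300}; by symmetry P[π(i) < π(i+1)] = 1/2.
By linearity: E[X] = 299 · (1/2) = (300 − 1) · (1/2) = 299/2 ≈ 149.500000.

E[X] = 299/2 = 149.500000.


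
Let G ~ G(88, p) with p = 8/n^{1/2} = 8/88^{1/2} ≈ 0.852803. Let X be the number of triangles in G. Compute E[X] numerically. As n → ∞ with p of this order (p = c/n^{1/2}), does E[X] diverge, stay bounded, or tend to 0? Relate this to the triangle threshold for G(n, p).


Number of potential triangles: C(88, 3) = 109736.
Each occurs with probability p³ ≈ (0.852803)³ ≈ 6.20220266e-01.
By linearity: E[X] = C(88, 3)·p³ ≈ 109736 · 6.20220266e-01 ≈ 68060.491084.
Since α = 1/2 < 1, p = c/n^{1/2} ≫ 1/n is above the triangle threshold p ~ 1/n. Asymptotically E[X] ~ (c³/6)·n^{3(1−α)} = (8³/6)·n^{1.5} → ∞; triangles are abundant w.h.p.

E[X] ≈ 68060.491084; in regime p = Θ(1/n^{1/2}) E[X] diverges (above the triangle threshold p ~ 1/n).


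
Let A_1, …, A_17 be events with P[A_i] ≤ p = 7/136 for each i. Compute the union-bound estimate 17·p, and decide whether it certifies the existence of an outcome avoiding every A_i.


Union bound: P[∪_{i=1}^{17} A_i] ≤ Σ_i P[A_i] ≤ 17·p = 17·(7/136) = 7/8.
Numerically: 7/8 ≈ 0.8750.
Is 7/8 < 1? YES.
Since P[∪ A_i] ≤ 7/8 < 1, the complement has P[∩ A_i^c] ≥ 1 − 7/8 = 1/8 > 0, so some outcome avoids every A_i.

17·p = 7/8 ≈ 0.8750; existence CERTIFIED by the union bound.


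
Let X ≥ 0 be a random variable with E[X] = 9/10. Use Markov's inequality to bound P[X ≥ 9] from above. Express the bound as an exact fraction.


μ = E[X] = 9/10, a = 9.
Markov: P[X ≥ 9] ≤ μ/a = (9/10)/9 = 1/10.
Numerically: ≈ 0.10000.
(Since a = 9 > μ = 0.90000, the bound 1/10 is < 1 and informative.)

P[X ≥ 9] ≤ 1/10 ≈ 0.10000.


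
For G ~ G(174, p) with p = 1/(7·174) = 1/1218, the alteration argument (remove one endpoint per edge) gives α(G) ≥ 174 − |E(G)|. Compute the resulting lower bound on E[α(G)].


E[|E(G)|] = C(174, 2)·p = 15051 · (1/1218) = 173/14.
E[α(G)] ≥ n − E[|E(G)|] = 174 − 173/14 = 2263/14.
Numerically: ≈ 161.6429.
(This is only a lower bound; the true E[α(G)] may be larger.)

E[α(G)] ≥ 2263/14 ≈ 161.6429.


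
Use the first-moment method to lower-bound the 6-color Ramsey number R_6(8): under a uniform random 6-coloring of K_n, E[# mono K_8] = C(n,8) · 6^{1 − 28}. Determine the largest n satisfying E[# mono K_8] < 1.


We need C(n, 8) · 6^{1 − 28} < 1, i.e. C(n, 8) < 6^{28 − 1} = 1023490369077469249536.
Check values of n near the boundary:
  n = 1592: C(1592, 8) = 1005480414540892933435; 1005480414540892933435 < 1023490369077469249536? YES
  n = 1593: C(1593, 8) = 1010555394551193970323; 1010555394551193970323 < 1023490369077469249536? YES
  n = 1594: C(1594, 8) = 1015652773590544255167; 1015652773590544255167 < 1023490369077469249536? YES
  n = 1595: C(1595, 8) = 1020772636343363633895; 1020772636343363633895 < 1023490369077469249536? YES
  n = 1596: C(1596, 8) = 1025915067760710553965; 1025915067760710553965 < 1023490369077469249536? NO
  n = 1597: C(1597, 8) = 1031080153060953275445; 1031080153060953275445 < 1023490369077469249536? NO
  n = 1598: C(1598, 8) = 1036267977730442348529; 1036267977730442348529 < 1023490369077469249536? NO
The largest n with C(n, 8) < 1023490369077469249536 is n = 1595 (where E[X] = 113419181815929292655/113721152119718805504 ≈ 0.9973). Hence R_6(8) > 1595, i.e. R_6(8) ≥ 1596.

Largest n = 1595; hence R_6(8) > 1595.


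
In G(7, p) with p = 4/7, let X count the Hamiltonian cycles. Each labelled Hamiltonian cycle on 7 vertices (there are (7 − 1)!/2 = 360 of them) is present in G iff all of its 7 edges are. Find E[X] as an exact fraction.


K_7 has (7 − 1)!/2 = 360 labelled Hamiltonian cycles.
For each such Hamiltonian cycle H, let X_H = 1 if all 7 edges of H are present in G. Then P[X_H = 1] = p^{7} = (4/7)^{7} = 16384/823543.
By linearity of expectation: E[X] = Σ_H E[X_H] = 360 · p^{7} = 360 · 16384/823543 = 5898240/823543.
Numerically: E[X] ≈ 7.162.

E[X] = 360 · (4/7)^{7} = 5898240/823543 ≈ 7.162.


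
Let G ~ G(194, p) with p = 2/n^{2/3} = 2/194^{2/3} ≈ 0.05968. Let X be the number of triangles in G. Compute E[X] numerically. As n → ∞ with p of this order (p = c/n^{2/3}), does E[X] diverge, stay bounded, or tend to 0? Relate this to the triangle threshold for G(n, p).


Number of potential triangles: C(194, 3) = 1198144.
Each occurs with probability p³ ≈ (0.05968)³ ≈ 2.12562440e-04.
By linearity: E[X] = C(194, 3)·p³ ≈ 1198144 · 2.12562440e-04 ≈ 254.680412.
Since α = 2/3 < 1, p = c/n^{2/3} ≫ 1/n is above the triangle threshold p ~ 1/n. Asymptotically E[X] ~ (c³/6)·n^{3(1−α)} = (2³/6)·n^{1} → ∞; triangles are abundant w.h.p.

E[X] ≈ 254.680412; in regime p = Θ(1/n^{2/3}) E[X] diverges (above the triangle threshold p ~ 1/n).


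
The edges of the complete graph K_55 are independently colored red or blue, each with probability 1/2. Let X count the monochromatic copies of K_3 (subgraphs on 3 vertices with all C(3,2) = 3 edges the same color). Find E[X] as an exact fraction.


Let X = Σ_S X_S over the C(55, 3) = 26235 subsets S of size 3, where X_S = 1 if the K_3 on S is monochromatic.
For a fixed S, the K_3 on S has C(3, 2) = 3 edges. P[all 3 edges red] = (1/2)^3, and likewise for blue, so P[monochromatic] = 2·(1/2)^3 = 2^{1 − 3} = 1/4.
Summing: E[X] = C(55, 3) · 2^{1 − 3} = 26235 · 1/4 = 26235/4.
Numerically: E[X] ≈ 6558.750000.

E[X] = C(55,3)·2^(1−C(3,2)) = 26235/4 ≈ 6558.750000.


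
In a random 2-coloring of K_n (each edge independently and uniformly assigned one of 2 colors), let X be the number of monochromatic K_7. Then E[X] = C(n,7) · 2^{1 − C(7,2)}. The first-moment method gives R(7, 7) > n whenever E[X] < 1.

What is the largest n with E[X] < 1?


We need C(n, 7) · 2^{1 − 21} < 1, i.e. C(n, 7) < 2^{21 − 1} = 1048576.
Check values of n near the boundary:
  n = 22: C(22, 7) = 170544; 170544 < 1048576? YES
  n = 23: C(23, 7) = 245157; 245157 < 1048576? YES
  n = 24: C(24, 7) = 346104; 346104 < 1048576? YES
  n = 25: C(25, 7) = 480700; 480700 < 1048576? YES
  n = 26: C(26, 7) = 657800; 657800 < 1048576? YES
  n = 27: C(27, 7) = 888030; 888030 < 1048576? YES
  n = 28: C(28, 7) = 1184040; 1184040 < 1048576? NO
  n = 29: C(29, 7) = 1560780; 1560780 < 1048576? NO
The largest n with C(n, 7) < 1048576 is n = 27 (where E[X] = 444015/524288 ≈ 0.84689). Hence R(7, 7) > 27, i.e. R(7, 7) ≥ 28.

Largest n = 27; hence R(7, 7) > 27.


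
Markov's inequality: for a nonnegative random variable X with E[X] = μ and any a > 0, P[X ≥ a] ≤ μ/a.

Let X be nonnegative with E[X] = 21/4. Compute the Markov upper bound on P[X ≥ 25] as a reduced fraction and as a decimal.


μ = E[X] = 21/4, a = 25.
Markov: P[X ≥ 25] ≤ μ/a = (21/4)/25 = 21/100.
Numerically: ≈ 0.210000.
(Since a = 25 > μ = 5.250000, the bound 21/100 is < 1 and informative.)

P[X ≥ 25] ≤ 21/100 ≈ 0.210000.


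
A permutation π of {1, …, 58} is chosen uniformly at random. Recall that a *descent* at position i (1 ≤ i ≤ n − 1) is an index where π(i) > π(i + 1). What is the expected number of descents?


Write X = Σ X_I over i = 1, …, 57, with X_I the indicator of one descent.
There are 57 indicators.
For each fixed i, the pair (π(i), π(i+1)) is a uniformly random ordered pair of distinct values from {1, …, 58}; by symmetry P[π(i) > π(i+1)] = 1/2.
By linearity: E[X] = 57 · (1/2) = (58 − 1) · (1/2) = 57/2 ≈ 28.5000.

E[X] = 57/2 = 28.5000.


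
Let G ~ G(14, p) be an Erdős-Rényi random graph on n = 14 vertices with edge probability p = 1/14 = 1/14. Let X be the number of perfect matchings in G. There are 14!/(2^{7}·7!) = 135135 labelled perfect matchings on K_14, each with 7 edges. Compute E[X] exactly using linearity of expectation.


K_14 has 14!/(2^{7}·7!) = 135135 labelled perfect matchings.
For each such perfect matching H, let X_H = 1 if all 7 edges of H are present in G. Then P[X_H = 1] = p^{7} = (1/14)^{7} = 1/105413504.
Summing the indicators: E[X] = Σ_H E[X_H] = 135135 · p^{7} = 135135 · 1/105413504 = 19305/15059072.
Numerically: E[X] ≈ 0.001282.

E[X] = 135135 · (1/14)^{7} = 19305/15059072 ≈ 0.001282.


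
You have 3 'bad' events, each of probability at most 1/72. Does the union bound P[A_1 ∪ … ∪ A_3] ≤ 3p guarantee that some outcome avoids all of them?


Union bound: P[∪_{i=1}^{3} A_i] ≤ Σ_i P[A_i] ≤ 3·p = 3·(1/72) = 1/24.
Numerically: 1/24 ≈ 0.042.
Is 1/24 < 1? YES.
Since P[∪ A_i] ≤ 1/24 < 1, the complement has P[∩ A_i^c] ≥ 1 − 1/24 = 23/24 > 0, so some outcome avoids every A_i.

3·p = 1/24 ≈ 0.042; existence CERTIFIED by the union bound.


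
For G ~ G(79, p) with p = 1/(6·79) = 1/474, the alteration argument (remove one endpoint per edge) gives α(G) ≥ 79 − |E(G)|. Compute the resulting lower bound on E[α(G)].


E[|E(G)|] = C(79, 2)·p = 3081 · (1/474) = 13/2.
E[α(G)] ≥ n − E[|E(G)|] = 79 − 13/2 = 145/2.
Numerically: ≈ 72.500.
(This is only a lower bound; the true E[α(G)] may be larger.)

E[α(G)] ≥ 145/2 ≈ 72.500.


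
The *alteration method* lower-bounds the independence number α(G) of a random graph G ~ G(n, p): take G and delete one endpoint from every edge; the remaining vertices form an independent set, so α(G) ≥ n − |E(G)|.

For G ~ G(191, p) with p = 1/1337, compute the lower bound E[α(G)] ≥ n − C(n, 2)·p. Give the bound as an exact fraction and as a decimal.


E[|E(G)|] = C(191, 2)·p = 18145 · (1/1337) = 95/7.
E[α(G)] ≥ n − E[|E(G)|] = 191 − 95/7 = 1242/7.
Numerically: ≈ 177.429.
(This is only a lower bound; the true E[α(G)] may be larger.)

E[α(G)] ≥ 1242/7 ≈ 177.429.


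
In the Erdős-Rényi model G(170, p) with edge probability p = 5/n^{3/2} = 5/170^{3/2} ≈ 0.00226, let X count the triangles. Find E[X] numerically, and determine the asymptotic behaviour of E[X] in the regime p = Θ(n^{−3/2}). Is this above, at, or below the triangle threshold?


Number of potential triangles: C(170, 3) = 804440.
Each occurs with probability p³ ≈ (0.00226)³ ≈ 1.14786e-08.
By linearity: E[X] = C(170, 3)·p³ ≈ 804440 · 1.14786e-08 ≈ 0.009.
Since α = 3/2 > 1, p = c/n^{3/2} = o(1/n) is below the triangle threshold p ~ 1/n. Asymptotically E[X] ~ (c³/6)·n^{3(1−α)} = (5³/6)·n^{-1.5} → 0, so by Markov's inequality G has no triangles w.h.p.

E[X] ≈ 0.009; in regime p = Θ(1/n^{3/2}) E[X] tends to 0 (below the triangle threshold p ~ 1/n).


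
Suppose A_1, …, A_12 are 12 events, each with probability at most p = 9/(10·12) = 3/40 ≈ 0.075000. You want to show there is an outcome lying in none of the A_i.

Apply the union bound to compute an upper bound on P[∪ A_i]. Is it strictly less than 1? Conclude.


Union bound: P[∪_{i=1}^{12} A_i] ≤ Σ_i P[A_i] ≤ 12·p = 12·(3/40) = 9/10.
Numerically: 9/10 ≈ 0.900000.
Is 9/10 < 1? YES.
Since P[∪ A_i] ≤ 9/10 < 1, the complement has P[∩ A_i^c] ≥ 1 − 9/10 = 1/10 > 0, so some outcome avoids every A_i.

12·p = 9/10 ≈ 0.900000; existence CERTIFIED by the union bound.


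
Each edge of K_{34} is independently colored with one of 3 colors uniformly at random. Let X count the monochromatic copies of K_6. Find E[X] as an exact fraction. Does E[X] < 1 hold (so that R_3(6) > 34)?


E[X] = C(34, 6) · 3^{1 − 15} = 1344904 · 3^{−14} = 1344904/4782969.
As a reduced fraction: E[X] = 1344904/4782969 ≈ 0.2812.
Is E[X] < 1? YES.
Since E[X] < 1, there exists a 3-coloring of K_{34} with no monochromatic K_6; hence R_3(6) > 34.

E[X] = 1344904/4782969 ≈ 0.2812; E[X] < 1, so R_3(6) > 34.


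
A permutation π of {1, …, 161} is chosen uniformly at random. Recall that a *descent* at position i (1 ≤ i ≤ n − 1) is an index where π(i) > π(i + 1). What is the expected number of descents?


Write X = Σ X_I over i = 1, …, 160, with X_I the indicator of one descent.
There are 160 indicators.
For each fixed i, the pair (π(i), π(i+1)) is a uniformly random ordered pair of distinct values from {1, …, 161}; by symmetry P[π(i) > π(i+1)] = 1/2.
By linearity: E[X] = 160 · (1/2) = (161 − 1) · (1/2) = 80 ≈ 80.00000.

E[X] = 80 = 80.00000.


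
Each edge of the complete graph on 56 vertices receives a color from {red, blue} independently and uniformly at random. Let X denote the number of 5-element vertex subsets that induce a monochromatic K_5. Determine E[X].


Let X = Σ_S X_S over the C(56, 5) = 3819816 subsets S of size 5, where X_S = 1 if the K_5 on S is monochromatic.
For a fixed S, the K_5 on S has C(5, 2) = 10 edges. P[all 10 edges red] = (1/2)^10, and likewise for blue, so P[monochromatic] = 2·(1/2)^10 = 2^{1 − 10} = 1/512.
Summing: E[X] = C(56, 5) · 2^{1 − 10} = 3819816 · 1/512 = 477477/64.
Numerically: E[X] ≈ 7460.578125.

E[X] = C(56,5)·2^(1−C(5,2)) = 477477/64 ≈ 7460.578125.


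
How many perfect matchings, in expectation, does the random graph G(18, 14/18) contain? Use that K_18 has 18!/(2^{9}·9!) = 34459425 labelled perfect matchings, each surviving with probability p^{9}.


K_18 has 18!/(2^{9}·9!) = 34459425 labelled perfect matchings.
For each such perfect matching H, let X_H = 1 if all 9 edges of H are present in G. Then P[X_H = 1] = p^{9} = (7/9)^{9} = 40353607/387420489.
Summing the indicators: E[X] = Σ_H E[X_H] = 34459425 · p^{9} = 34459425 · 40353607/387420489 = 17167433257975/4782969.
Numerically: E[X] ≈ 3.5893e+06.

E[X] = 34459425 · (7/9)^{9} = 17167433257975/4782969 ≈ 3.5893e+06.


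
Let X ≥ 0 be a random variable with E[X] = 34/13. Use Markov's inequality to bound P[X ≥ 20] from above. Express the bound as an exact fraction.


μ = E[X] = 34/13, a = 20.
Markov: P[X ≥ 20] ≤ μ/a = (34/13)/20 = 17/130.
Numerically: ≈ 0.131.
(Since a = 20 > μ = 2.615, the bound 17/130 is < 1 and informative.)

P[X ≥ 20] ≤ 17/130 ≈ 0.131.


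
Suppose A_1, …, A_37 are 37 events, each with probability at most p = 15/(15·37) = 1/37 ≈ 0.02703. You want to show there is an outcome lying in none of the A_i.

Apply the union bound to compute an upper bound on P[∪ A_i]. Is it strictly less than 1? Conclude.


Union bound: P[∪_{i=1}^{37} A_i] ≤ Σ_i P[A_i] ≤ 37·p = 37·(1/37) = 1.
Numerically: 1 ≈ 1.00000.
Is 1 < 1? NO.
Since the bound 1 is ≥ 1, the union bound is uninformative here; it does NOT by itself certify existence.

37·p = 1 ≈ 1.00000; existence NOT certified by the union bound.


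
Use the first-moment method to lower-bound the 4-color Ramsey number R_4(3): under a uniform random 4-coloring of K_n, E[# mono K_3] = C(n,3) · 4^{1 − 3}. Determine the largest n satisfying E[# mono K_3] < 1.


We need C(n, 3) · 4^{1 − 3} < 1, i.e. C(n, 3) < 4^{3 − 1} = 16.
Check values of n near the boundary:
  n = 3: C(3, 3) = 1; 1 < 16? YES
  n = 4: C(4, 3) = 4; 4 < 16? YES
  n = 5: C(5, 3) = 10; 10 < 16? YES
  n = 6: C(6, 3) = 20; 20 < 16? NO
  n = 7: C(7, 3) = 35; 35 < 16? NO
  n = 8: C(8, 3) = 56; 56 < 16? NO
The largest n with C(n, 3) < 16 is n = 5 (where E[X] = 5/8 ≈ 0.6250). Hence R_4(3) > 5, i.e. R_4(3) ≥ 6.

Largest n = 5; hence R_4(3) > 5.


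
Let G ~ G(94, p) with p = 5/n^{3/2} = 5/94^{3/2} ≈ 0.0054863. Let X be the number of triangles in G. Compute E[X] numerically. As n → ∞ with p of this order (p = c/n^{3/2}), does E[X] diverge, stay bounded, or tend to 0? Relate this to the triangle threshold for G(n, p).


Number of potential triangles: C(94, 3) = 134044.
Each occurs with probability p³ ≈ (0.0054863)³ ≈ 1.6513330e-07.
By linearity: E[X] = C(94, 3)·p³ ≈ 134044 · 1.6513330e-07 ≈ 0.02214.
Since α = 3/2 > 1, p = c/n^{3/2} = o(1/n) is below the triangle threshold p ~ 1/n. Asymptotically E[X] ~ (c³/6)·n^{3(1−α)} = (5³/6)·n^{-1.5} → 0, so by Markov's inequality G has no triangles w.h.p.

E[X] ≈ 0.02214; in regime p = Θ(1/n^{3/2}) E[X] tends to 0 (below the triangle threshold p ~ 1/n).


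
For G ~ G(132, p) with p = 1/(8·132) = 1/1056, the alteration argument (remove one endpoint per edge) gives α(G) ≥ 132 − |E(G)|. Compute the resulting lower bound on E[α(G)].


E[|E(G)|] = C(132, 2)·p = 8646 · (1/1056) = 131/16.
E[α(G)] ≥ n − E[|E(G)|] = 132 − 131/16 = 1981/16.
Numerically: ≈ 123.81250.
(This is only a lower bound; the true E[α(G)] may be larger.)

E[α(G)] ≥ 1981/16 ≈ 123.81250.


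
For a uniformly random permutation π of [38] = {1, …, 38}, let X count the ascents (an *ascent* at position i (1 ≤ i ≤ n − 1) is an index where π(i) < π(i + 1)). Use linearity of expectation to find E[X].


Write X = Σ X_I over i = 1, …, 37, with X_I the indicator of one ascent.
There are 37 indicators.
For each fixed i, the pair (π(i), π(i+1)) is a uniformly random ordered pair of distinct values from {1, …, 38}; by symmetry P[π(i) < π(i+1)] = 1/2.
By linearity: E[X] = 37 · (1/2) = (38 − 1) · (1/2) = 37/2 ≈ 18.5000.

E[X] = 37/2 = 18.5000.


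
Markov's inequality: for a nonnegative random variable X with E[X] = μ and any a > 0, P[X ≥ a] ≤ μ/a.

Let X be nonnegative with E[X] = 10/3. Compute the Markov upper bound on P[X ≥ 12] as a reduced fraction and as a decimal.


μ = E[X] = 10/3, a = 12.
Markov: P[X ≥ 12] ≤ μ/a = (10/3)/12 = 5/18.
Numerically: ≈ 0.2778.
(Since a = 12 > μ = 3.3333, the bound 5/18 is < 1 and informative.)

P[X ≥ 12] ≤ 5/18 ≈ 0.2778.


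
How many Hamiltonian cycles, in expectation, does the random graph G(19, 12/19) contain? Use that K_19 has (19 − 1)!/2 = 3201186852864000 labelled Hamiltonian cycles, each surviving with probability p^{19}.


K_19 has (19 − 1)!/2 = 3201186852864000 labelled Hamiltonian cycles.
For each such Hamiltonian cycle H, let X_H = 1 if all 19 edges of H are present in G. Then P[X_H = 1] = p^{19} = (12/19)^{19} = 319479999370622926848/1978419655660313589123979.
By linearity: E[X] = Σ_H E[X_H] = 3201186852864000 · p^{19} = 3201186852864000 · 319479999370622926848/1978419655660313589123979 = 1022715173738237107931793611292672000/1978419655660313589123979.
Numerically: E[X] ≈ 5.169e+11.

E[X] = 3201186852864000 · (12/19)^{19} = 1022715173738237107931793611292672000/1978419655660313589123979 ≈ 5.169e+11.


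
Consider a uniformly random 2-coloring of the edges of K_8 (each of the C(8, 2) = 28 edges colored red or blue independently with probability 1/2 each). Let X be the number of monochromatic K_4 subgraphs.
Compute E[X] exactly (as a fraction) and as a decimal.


Let X = Σ_S X_S over the C(8, 4) = 70 subsets S of size 4, where X_S = 1 if the K_4 on S is monochromatic.
For a fixed S, the K_4 on S has C(4, 2) = 6 edges. P[all 6 edges red] = (1/2)^6, and likewise for blue, so P[monochromatic] = 2·(1/2)^6 = 2^{1 − 6} = 1/32.
By linearity of expectation: E[X] = C(8, 4) · 2^{1 − 6} = 70 · 1/32 = 35/16.
Numerically: E[X] ≈ 2.18750.

E[X] = C(8,4)·2^(1−C(4,2)) = 35/16 ≈ 2.18750.


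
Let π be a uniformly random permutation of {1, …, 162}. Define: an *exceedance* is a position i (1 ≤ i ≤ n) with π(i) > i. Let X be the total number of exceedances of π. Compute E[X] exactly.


Write X = Σ_{i=1}^{162} X_i, where X_i = 1_{π(i) > i}.
For each fixed i, π(i) is uniform over {1, …, 162} (marginal of a uniform permutation), so P[π(i) > i] = (n − i)/n. Summing: Σ_{i=1}^{162} (n − i)/n = (0 + 1 + … + 161)/162 = 162(162 − 1)/(2·162) = (162 − 1)/2.
Hence E[X] = Σ_{i=1}^{162} (162 − i)/162 = 161/2 ≈ 80.50000.

E[X] = 161/2 = 80.50000.


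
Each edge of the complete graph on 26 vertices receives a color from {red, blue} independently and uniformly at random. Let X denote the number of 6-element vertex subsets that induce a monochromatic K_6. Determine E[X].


Let X = Σ_S X_S over the C(26, 6) = 230230 subsets S of size 6, where X_S = 1 if the K_6 on S is monochromatic.
For a fixed S, the K_6 on S has C(6, 2) = 15 edges. P[all 15 edges red] = (1/2)^15, and likewise for blue, so P[monochromatic] = 2·(1/2)^15 = 2^{1 − 15} = 1/16384.
By linearity of expectation: E[X] = C(26, 6) · 2^{1 − 15} = 230230 · 1/16384 = 115115/8192.
Numerically: E[X] ≈ 14.05212.

E[X] = C(26,6)·2^(1−C(6,2)) = 115115/8192 ≈ 14.05212.


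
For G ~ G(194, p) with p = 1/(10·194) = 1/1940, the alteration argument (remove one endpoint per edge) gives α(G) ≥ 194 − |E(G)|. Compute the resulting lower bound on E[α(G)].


E[|E(G)|] = C(194, 2)·p = 18721 · (1/1940) = 193/20.
E[α(G)] ≥ n − E[|E(G)|] = 194 − 193/20 = 3687/20.
Numerically: ≈ 184.3500.
(This is only a lower bound; the true E[α(G)] may be larger.)

E[α(G)] ≥ 3687/20 ≈ 184.3500.


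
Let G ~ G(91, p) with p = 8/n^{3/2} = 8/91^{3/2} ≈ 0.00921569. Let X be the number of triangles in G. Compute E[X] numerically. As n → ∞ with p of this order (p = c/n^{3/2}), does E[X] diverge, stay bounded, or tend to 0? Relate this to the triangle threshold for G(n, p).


Number of potential triangles: C(91, 3) = 121485.
Each occurs with probability p³ ≈ (0.00921569)³ ≈ 7.82679025e-07.
By linearity: E[X] = C(91, 3)·p³ ≈ 121485 · 7.82679025e-07 ≈ 0.095084.
Since α = 3/2 > 1, p = c/n^{3/2} = o(1/n) is below the triangle threshold p ~ 1/n. Asymptotically E[X] ~ (c³/6)·n^{3(1−α)} = (8³/6)·n^{-1.5} → 0, so by Markov's inequality G has no triangles w.h.p.

E[X] ≈ 0.095084; in regime p = Θ(1/n^{3/2}) E[X] tends to 0 (below the triangle threshold p ~ 1/n).


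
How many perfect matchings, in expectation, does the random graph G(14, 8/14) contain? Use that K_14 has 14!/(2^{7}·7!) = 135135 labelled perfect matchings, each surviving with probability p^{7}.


K_14 has 14!/(2^{7}·7!) = 135135 labelled perfect matchings.
For each such perfect matching H, let X_H = 1 if all 7 edges of H are present in G. Then P[X_H = 1] = p^{7} = (4/7)^{7} = 16384/823543.
Summing the indicators: E[X] = Σ_H E[X_H] = 135135 · p^{7} = 135135 · 16384/823543 = 316293120/117649.
Numerically: E[X] ≈ 2.69e+03.

E[X] = 135135 · (4/7)^{7} = 316293120/117649 ≈ 2.69e+03.


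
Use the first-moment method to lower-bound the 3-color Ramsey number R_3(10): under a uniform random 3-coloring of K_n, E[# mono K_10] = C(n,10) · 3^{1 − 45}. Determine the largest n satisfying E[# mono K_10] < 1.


We need C(n, 10) · 3^{1 − 45} < 1, i.e. C(n, 10) < 3^{45 − 1} = 984770902183611232881.
Check values of n near the boundary:
  n = 569: C(569, 10) = 905357721286137524328; 905357721286137524328 < 984770902183611232881? YES
  n = 570: C(570, 10) = 921524823451961408691; 921524823451961408691 < 984770902183611232881? YES
  n = 571: C(571, 10) = 937951290893172842001; 937951290893172842001 < 984770902183611232881? YES
  n = 572: C(572, 10) = 954640815642161682606; 954640815642161682606 < 984770902183611232881? YES
  n = 573: C(573, 10) = 971597135635805762226; 971597135635805762226 < 984770902183611232881? YES
  n = 574: C(574, 10) = 988824035203816502691; 988824035203816502691 < 984770902183611232881? NO
The largest n with C(n, 10) < 984770902183611232881 is n = 573 (where E[X] = 35985079097622435638/36472996377170786403 ≈ 0.986623). Hence R_3(10) > 573, i.e. R_3(10) ≥ 574.

Largest n = 573; hence R_3(10) > 573.


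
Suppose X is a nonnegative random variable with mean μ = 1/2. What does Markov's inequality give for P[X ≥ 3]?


μ = E[X] = 1/2, a = 3.
Markov: P[X ≥ 3] ≤ μ/a = (1/2)/3 = 1/6.
Numerically: ≈ 0.1667.
(Since a = 3 > μ = 0.5000, the bound 1/6 is < 1 and informative.)

P[X ≥ 3] ≤ 1/6 ≈ 0.1667.


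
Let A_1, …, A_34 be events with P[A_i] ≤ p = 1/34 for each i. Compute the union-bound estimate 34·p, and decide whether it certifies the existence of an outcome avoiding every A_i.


Union bound: P[∪_{i=1}^{34} A_i] ≤ Σ_i P[A_i] ≤ 34·p = 34·(1/34) = 1.
Numerically: 1 ≈ 1.00000.
Is 1 < 1? NO.
Since the bound 1 is ≥ 1, the union bound is uninformative here; it does NOT by itself certify existence.

34·p = 1 ≈ 1.00000; existence NOT certified by the union bound.


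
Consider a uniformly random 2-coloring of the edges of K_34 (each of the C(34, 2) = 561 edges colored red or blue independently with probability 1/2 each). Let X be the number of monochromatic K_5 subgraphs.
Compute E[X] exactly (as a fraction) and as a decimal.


Let X = Σ_S X_S over the C(34, 5) = 278256 subsets S of size 5, where X_S = 1 if the K_5 on S is monochromatic.
For a fixed S, the K_5 on S has C(5, 2) = 10 edges. P[all 10 edges red] = (1/2)^10, and likewise for blue, so P[monochromatic] = 2·(1/2)^10 = 2^{1 − 10} = 1/512.
Summing: E[X] = C(34, 5) · 2^{1 − 10} = 278256 · 1/512 = 17391/32.
Numerically: E[X] ≈ 543.4688.

E[X] = C(34,5)·2^(1−C(5,2)) = 17391/32 ≈ 543.4688.


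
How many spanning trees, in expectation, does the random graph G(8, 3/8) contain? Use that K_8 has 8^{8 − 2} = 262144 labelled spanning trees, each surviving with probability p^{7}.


K_8 has 8^{8 − 2} = 262144 labelled spanning trees.
For each such spanning tree H, let X_H = 1 if all 7 edges of H are present in G. Then P[X_H = 1] = p^{7} = (3/8)^{7} = 2187/2097152.
Summing the indicators: E[X] = Σ_H E[X_H] = 262144 · p^{7} = 262144 · 2187/2097152 = 2187/8.
Numerically: E[X] ≈ 273.375.

E[X] = 262144 · (3/8)^{7} = 2187/8 ≈ 273.375.


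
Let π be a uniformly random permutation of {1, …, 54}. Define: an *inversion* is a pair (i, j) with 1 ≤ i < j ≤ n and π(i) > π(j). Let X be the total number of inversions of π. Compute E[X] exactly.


Write X = Σ X_I over the C(54, 2) = 1431 pairs i < j, with X_I the indicator of one inversion.
There are 1431 indicators.
For each fixed pair i < j, the values π(i) and π(j) are two distinct elements of {1, …, 54} in uniformly random order; by symmetry P[π(i) > π(j)] = 1/2.
By linearity: E[X] = 1431 · (1/2) = C(54, 2) · (1/2) = 1431/2 = 1431/2 ≈ 715.500000.

E[X] = 1431/2 = 715.500000.


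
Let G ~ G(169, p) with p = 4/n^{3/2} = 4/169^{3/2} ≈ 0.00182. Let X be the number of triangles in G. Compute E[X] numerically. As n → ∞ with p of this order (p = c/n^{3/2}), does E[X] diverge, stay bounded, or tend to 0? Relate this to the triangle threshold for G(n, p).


Number of potential triangles: C(169, 3) = 790244.
Each occurs with probability p³ ≈ (0.00182)³ ≈ 6.03517e-09.
By linearity: E[X] = C(169, 3)·p³ ≈ 790244 · 6.03517e-09 ≈ 0.005.
Since α = 3/2 > 1, p = c/n^{3/2} = o(1/n) is below the triangle threshold p ~ 1/n. Asymptotically E[X] ~ (c³/6)·n^{3(1−α)} = (4³/6)·n^{-1.5} → 0, so by Markov's inequality G has no triangles w.h.p.

E[X] ≈ 0.005; in regime p = Θ(1/n^{3/2}) E[X] tends to 0 (below the triangle threshold p ~ 1/n).


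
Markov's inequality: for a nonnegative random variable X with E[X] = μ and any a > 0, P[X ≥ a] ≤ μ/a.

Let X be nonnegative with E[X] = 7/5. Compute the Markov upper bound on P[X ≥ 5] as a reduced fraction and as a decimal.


μ = E[X] = 7/5, a = 5.
Markov: P[X ≥ 5] ≤ μ/a = (7/5)/5 = 7/25.
Numerically: ≈ 0.280.
(Since a = 5 > μ = 1.400, the bound 7/25 is < 1 and informative.)

P[X ≥ 5] ≤ 7/25 ≈ 0.280.


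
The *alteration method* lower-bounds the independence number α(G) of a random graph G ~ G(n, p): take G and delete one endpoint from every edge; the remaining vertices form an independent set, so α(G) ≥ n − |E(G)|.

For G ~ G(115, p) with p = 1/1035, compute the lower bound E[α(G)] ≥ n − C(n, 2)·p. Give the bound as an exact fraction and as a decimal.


E[|E(G)|] = C(115, 2)·p = 6555 · (1/1035) = 19/3.
E[α(G)] ≥ n − E[|E(G)|] = 115 − 19/3 = 326/3.
Numerically: ≈ 108.666667.
(This is only a lower bound; the true E[α(G)] may be larger.)

E[α(G)] ≥ 326/3 ≈ 108.666667.


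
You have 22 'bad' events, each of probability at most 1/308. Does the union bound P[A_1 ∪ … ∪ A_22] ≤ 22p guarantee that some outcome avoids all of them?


Union bound: P[∪_{i=1}^{22} A_i] ≤ Σ_i P[A_i] ≤ 22·p = 22·(1/308) = 1/14.
Numerically: 1/14 ≈ 0.0714286.
Is 1/14 < 1? YES.
Since P[∪ A_i] ≤ 1/14 < 1, the complement has P[∩ A_i^c] ≥ 1 − 1/14 = 13/14 > 0, so some outcome avoids every A_i.

22·p = 1/14 ≈ 0.0714286; existence CERTIFIED by the union bound.
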